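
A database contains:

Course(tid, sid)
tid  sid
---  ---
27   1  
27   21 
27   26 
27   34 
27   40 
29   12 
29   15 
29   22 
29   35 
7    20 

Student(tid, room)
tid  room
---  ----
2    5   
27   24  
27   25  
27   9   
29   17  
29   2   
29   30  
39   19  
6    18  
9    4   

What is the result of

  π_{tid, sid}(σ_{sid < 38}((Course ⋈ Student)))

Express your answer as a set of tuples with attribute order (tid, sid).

Course ⋈ Student (natural join on tid): {(27, 1, 24), (27, 1, 25), (27, 1, 9), (27, 21, 24), (27, 21, 25), (27, 21, 9), (27, 26, 24), (27, 26, 25), (27, 26, 9), (27, 34, 24), (27, 34, 25), (27, 34, 9), (27, 40, 24), (27, 40, 25), (27, 40, 9), (29, 12, 17), (29, 12, 2), (29, 12, 30), (29, 15, 17), (29, 15, 2), (29, 15, 30), (29, 22, 17), (29, 22, 2), (29, 22, 30), (29, 35, 17), (29, 35, 2), (29, 35, 30)}
Apply σ_{sid < 38}; surviving tuples: {(27, 1, 24), (27, 1, 25), (27, 1, 9), (27, 21, 24), (27, 21, 25), (27, 21, 9), (27, 26, 24), (27, 26, 25), (27, 26, 9), (27, 34, 24), (27, 34, 25), (27, 34, 9), (29, 12, 17), (29, 12, 2), (29, 12, 30), (29, 15, 17), (29, 15, 2), (29, 15, 30), (29, 22, 17), (29, 22, 2), (29, 22, 30), (29, 35, 17), (29, 35, 2), (29, 35, 30)}
π_{tid, sid} gives {(27, 1), (27, 21), (27, 26), (27, 34), (29, 12), (29, 15), (29, 22), (29, 35)} (16 duplicate(s) eliminated).

{(27, 1), (27, 21), (27, 26), (27, 34), (29, 12), (29, 15), (29, 22), (29, 35)}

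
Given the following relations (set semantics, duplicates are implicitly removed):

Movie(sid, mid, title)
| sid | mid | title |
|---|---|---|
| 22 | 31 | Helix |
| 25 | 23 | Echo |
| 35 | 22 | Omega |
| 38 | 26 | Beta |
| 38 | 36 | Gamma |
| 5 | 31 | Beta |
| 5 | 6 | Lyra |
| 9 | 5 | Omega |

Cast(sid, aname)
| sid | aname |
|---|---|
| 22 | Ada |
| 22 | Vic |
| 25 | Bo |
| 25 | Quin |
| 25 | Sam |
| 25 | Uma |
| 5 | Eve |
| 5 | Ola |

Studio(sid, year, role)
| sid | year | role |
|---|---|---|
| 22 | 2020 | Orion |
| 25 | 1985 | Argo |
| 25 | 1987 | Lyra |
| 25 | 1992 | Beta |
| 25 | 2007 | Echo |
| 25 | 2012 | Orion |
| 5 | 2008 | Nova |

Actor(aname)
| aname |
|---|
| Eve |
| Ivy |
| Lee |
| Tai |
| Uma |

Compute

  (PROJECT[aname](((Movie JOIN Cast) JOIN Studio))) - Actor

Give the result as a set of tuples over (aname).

{Ada, Bo, Ola, Quin, Sam, Vic}

Movie ⋈ Cast (natural join on sid): {(22, 31, Helix, Ada), (22, 31, Helix, Vic), (25, 23, Echo, Bo), (25, 23, Echo, Quin), (25, 23, Echo, Sam), (25, 23, Echo, Uma), (5, 31, Beta, Eve), (5, 31, Beta, Ola), (5, 6, Lyra, Eve), (5, 6, Lyra, Ola)}
(Movie JOIN Cast) ⋈ Studio (natural join on sid): {(22, 31, Helix, Ada, 2020, Orion), (22, 31, Helix, Vic, 2020, Orion), (25, 23, Echo, Bo, 1985, Argo), (25, 23, Echo, Bo, 1987, Lyra), (25, 23, Echo, Bo, 1992, Beta), (25, 23, Echo, Bo, 2007, Echo), (25, 23, Echo, Bo, 2012, Orion), (25, 23, Echo, Quin, 1985, Argo), (25, 23, Echo, Quin, 1987, Lyra), (25, 23, Echo, Quin, 1992, Beta), (25, 23, Echo, Quin, 2007, Echo), (25, 23, Echo, Quin, 2012, Orion), (25, 23, Echo, Sam, 1985, Argo), (25, 23, Echo, Sam, 1987, Lyra), (25, 23, Echo, Sam, 1992, Beta), (25, 23, Echo, Sam, 2007, Echo), (25, 23, Echo, Sam, 2012, Orion), (25, 23, Echo, Uma, 1985, Argo), (25, 23, Echo, Uma, 1987, Lyra), (25, 23, Echo, Uma, 1992, Beta), (25, 23, Echo, Uma, 2007, Echo), (25, 23, Echo, Uma, 2012, Orion), (5, 31, Beta, Eve, 2008, Nova), (5, 31, Beta, Ola, 2008, Nova), (5, 6, Lyra, Eve, 2008, Nova), (5, 6, Lyra, Ola, 2008, Nova)}
Projecting to aname (18 duplicate(s) eliminated): {Ada, Bo, Eve, Ola, Quin, Sam, Uma, Vic}
Difference: {Ada, Bo, Eve, Ola, Quin, Sam, Uma, Vic} with {Eve, Ivy, Lee, Tai, Uma} → {Ada, Bo, Ola, Quin, Sam, Vic}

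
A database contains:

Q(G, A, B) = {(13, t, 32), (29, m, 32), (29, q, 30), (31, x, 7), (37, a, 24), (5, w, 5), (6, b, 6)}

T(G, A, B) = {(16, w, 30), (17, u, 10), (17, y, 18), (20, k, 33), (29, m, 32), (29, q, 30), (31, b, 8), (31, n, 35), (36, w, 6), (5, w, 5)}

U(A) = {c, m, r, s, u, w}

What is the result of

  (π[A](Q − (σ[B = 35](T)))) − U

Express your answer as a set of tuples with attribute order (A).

{a, b, q, t, x}

σ[B = 35]: keep tuples satisfying B = 35 → {(31, n, 35)}
Difference: {(13, t, 32), (29, m, 32), (29, q, 30), (31, x, 7), (37, a, 24), (5, w, 5), (6, b, 6)} with {(31, n, 35)} → {(13, t, 32), (29, m, 32), (29, q, 30), (31, x, 7), (37, a, 24), (5, w, 5), (6, b, 6)}
Projecting to A: {a, b, m, q, t, w, x}
Difference: {a, b, m, q, t, w, x} with {c, m, r, s, u, w} → {a, b, q, t, x}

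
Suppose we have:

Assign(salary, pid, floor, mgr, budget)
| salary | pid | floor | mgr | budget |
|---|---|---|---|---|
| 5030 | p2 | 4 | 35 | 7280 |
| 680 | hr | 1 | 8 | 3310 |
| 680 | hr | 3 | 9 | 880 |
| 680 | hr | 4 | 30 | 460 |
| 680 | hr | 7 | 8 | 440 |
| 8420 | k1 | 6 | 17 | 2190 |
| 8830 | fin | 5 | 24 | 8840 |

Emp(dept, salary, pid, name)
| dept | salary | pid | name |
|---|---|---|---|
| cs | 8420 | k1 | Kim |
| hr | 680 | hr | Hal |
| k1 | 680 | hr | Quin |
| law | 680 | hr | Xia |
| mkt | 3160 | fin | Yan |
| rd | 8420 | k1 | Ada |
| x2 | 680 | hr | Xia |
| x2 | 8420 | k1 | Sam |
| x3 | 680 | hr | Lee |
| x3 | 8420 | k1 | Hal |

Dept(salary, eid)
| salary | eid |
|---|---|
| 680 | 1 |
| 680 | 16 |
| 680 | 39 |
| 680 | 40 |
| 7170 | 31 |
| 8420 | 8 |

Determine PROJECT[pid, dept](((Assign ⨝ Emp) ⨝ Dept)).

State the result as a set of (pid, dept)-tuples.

{(hr, hr), (hr, k1), (hr, law), (hr, x2), (hr, x3), (k1, cs), (k1, rd), (k1, x2), (k1, x3)}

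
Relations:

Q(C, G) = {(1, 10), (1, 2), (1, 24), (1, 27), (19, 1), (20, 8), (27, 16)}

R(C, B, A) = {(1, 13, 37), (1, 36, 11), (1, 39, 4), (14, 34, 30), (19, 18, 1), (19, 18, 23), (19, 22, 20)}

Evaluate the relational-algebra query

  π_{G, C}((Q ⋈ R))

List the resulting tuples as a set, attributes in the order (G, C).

Joining Q and R on C yields {(1, 10, 13, 37), (1, 10, 36, 11), (1, 10, 39, 4), (1, 2, 13, 37), (1, 2, 36, 11), (1, 2, 39, 4), (1, 24, 13, 37), (1, 24, 36, 11), (1, 24, 39, 4), (1, 27, 13, 37), (1, 27, 36, 11), (1, 27, 39, 4), (19, 1, 18, 1), (19, 1, 18, 23), (19, 1, 22, 20)}.
Keep only column(s) G, C (10 duplicate(s) eliminated): {(1, 19), (10, 1), (2, 1), (24, 1), (27, 1)}

{(1, 19), (10, 1), (2, 1), (24, 1), (27, 1)}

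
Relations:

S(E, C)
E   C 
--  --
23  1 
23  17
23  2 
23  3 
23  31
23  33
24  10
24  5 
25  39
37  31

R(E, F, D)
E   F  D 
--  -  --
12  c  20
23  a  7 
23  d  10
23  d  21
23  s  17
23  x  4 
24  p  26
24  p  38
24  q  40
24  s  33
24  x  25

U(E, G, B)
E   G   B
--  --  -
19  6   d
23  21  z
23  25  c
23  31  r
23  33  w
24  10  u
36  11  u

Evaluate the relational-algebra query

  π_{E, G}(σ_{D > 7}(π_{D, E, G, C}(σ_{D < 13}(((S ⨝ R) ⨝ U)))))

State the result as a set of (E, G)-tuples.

{(23, 21), (23, 25), (23, 31), (23, 33)}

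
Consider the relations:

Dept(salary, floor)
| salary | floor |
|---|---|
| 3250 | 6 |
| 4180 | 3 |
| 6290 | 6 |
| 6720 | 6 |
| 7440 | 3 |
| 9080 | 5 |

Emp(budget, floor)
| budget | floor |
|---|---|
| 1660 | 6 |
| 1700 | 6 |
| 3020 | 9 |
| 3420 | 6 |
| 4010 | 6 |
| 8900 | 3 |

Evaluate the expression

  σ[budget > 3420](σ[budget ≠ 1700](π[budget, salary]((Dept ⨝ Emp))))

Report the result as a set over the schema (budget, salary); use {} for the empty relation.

{(4010, 3250), (4010, 6290), (4010, 6720), (8900, 4180), (8900, 7440)}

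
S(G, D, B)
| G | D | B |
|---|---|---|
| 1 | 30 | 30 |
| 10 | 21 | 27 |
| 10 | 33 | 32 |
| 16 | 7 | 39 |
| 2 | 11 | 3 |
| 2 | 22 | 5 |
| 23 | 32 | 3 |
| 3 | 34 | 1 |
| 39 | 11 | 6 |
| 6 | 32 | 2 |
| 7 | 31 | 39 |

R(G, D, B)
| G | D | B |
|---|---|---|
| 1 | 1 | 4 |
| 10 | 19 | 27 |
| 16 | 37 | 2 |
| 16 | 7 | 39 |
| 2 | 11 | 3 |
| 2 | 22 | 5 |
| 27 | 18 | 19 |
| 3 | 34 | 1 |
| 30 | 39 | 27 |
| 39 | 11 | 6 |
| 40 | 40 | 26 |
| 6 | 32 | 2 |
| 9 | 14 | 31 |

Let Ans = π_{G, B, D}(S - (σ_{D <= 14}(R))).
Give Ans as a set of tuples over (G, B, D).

Filtering on D <= 14 leaves {(1, 1, 4), (16, 7, 39), (2, 11, 3), (39, 11, 6), (9, 14, 31)}.
Difference: {(1, 30, 30), (10, 21, 27), (10, 33, 32), (16, 7, 39), (2, 11, 3), (2, 22, 5), (23, 32, 3), (3, 34, 1), (39, 11, 6), (6, 32, 2), (7, 31, 39)} with {(1, 1, 4), (16, 7, 39), (2, 11, 3), (39, 11, 6), (9, 14, 31)} → {(1, 30, 30), (10, 21, 27), (10, 33, 32), (2, 22, 5), (23, 32, 3), (3, 34, 1), (6, 32, 2), (7, 31, 39)}
Keep only column(s) G, B, D: {(1, 30, 30), (10, 27, 21), (10, 32, 33), (2, 5, 22), (23, 3, 32), (3, 1, 34), (6, 2, 32), (7, 39, 31)}

{(1, 30, 30), (10, 27, 21), (10, 32, 33), (2, 5, 22), (23, 3, 32), (3, 1, 34), (6, 2, 32), (7, 39, 31)}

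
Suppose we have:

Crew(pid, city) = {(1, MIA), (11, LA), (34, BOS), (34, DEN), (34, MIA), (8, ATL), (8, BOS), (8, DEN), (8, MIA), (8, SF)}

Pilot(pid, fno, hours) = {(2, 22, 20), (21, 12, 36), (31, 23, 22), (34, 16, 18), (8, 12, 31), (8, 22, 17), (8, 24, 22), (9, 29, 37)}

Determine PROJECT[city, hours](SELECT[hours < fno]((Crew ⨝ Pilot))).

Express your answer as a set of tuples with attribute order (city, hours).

{(ATL, 17), (ATL, 22), (BOS, 17), (BOS, 22), (DEN, 17), (DEN, 22), (MIA, 17), (MIA, 22), (SF, 17), (SF, 22)}

Joining Crew and Pilot on pid yields {(34, BOS, 16, 18), (34, DEN, 16, 18), (34, MIA, 16, 18), (8, ATL, 12, 31), (8, ATL, 22, 17), (8, ATL, 24, 22), (8, BOS, 12, 31), (8, BOS, 22, 17), (8, BOS, 24, 22), (8, DEN, 12, 31), (8, DEN, 22, 17), (8, DEN, 24, 22), (8, MIA, 12, 31), (8, MIA, 22, 17), (8, MIA, 24, 22), (8, SF, 12, 31), (8, SF, 22, 17), (8, SF, 24, 22)}.
Apply σ_{hours < fno}; surviving tuples: {(8, ATL, 22, 17), (8, ATL, 24, 22), (8, BOS, 22, 17), (8, BOS, 24, 22), (8, DEN, 22, 17), (8, DEN, 24, 22), (8, MIA, 22, 17), (8, MIA, 24, 22), (8, SF, 22, 17), (8, SF, 24, 22)}
π_{city, hours} gives {(ATL, 17), (ATL, 22), (BOS, 17), (BOS, 22), (DEN, 17), (DEN, 22), (MIA, 17), (MIA, 22), (SF, 17), (SF, 22)}.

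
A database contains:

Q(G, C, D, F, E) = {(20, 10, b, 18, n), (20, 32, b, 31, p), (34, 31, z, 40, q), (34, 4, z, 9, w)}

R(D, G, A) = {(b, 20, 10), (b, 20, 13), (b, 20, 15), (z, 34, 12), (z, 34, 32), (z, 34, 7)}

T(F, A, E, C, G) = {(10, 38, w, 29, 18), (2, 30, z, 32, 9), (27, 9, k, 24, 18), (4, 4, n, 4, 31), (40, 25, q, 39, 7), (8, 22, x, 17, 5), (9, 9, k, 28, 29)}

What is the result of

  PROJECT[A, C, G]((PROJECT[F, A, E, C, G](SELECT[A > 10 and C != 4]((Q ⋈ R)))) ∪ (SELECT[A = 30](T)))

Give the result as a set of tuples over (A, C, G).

{(12, 31, 34), (13, 10, 20), (13, 32, 20), (15, 10, 20), (15, 32, 20), (30, 32, 9), (32, 31, 34)}

Natural join on G, D: {(20, 10, b, 18, n, 10), (20, 10, b, 18, n, 13), (20, 10, b, 18, n, 15), (20, 32, b, 31, p, 10), (20, 32, b, 31, p, 13), (20, 32, b, 31, p, 15), (34, 31, z, 40, q, 12), (34, 31, z, 40, q, 32), (34, 31, z, 40, q, 7), (34, 4, z, 9, w, 12), (34, 4, z, 9, w, 32), (34, 4, z, 9, w, 7)}
Filtering on A > 10 and C != 4 leaves {(20, 10, b, 18, n, 13), (20, 10, b, 18, n, 15), (20, 32, b, 31, p, 13), (20, 32, b, 31, p, 15), (34, 31, z, 40, q, 12), (34, 31, z, 40, q, 32)}.
Projecting to F, A, E, C, G: {(18, 13, n, 10, 20), (18, 15, n, 10, 20), (31, 13, p, 32, 20), (31, 15, p, 32, 20), (40, 12, q, 31, 34), (40, 32, q, 31, 34)}
Filtering on A = 30 leaves {(2, 30, z, 32, 9)}.
Set union of the two operands is {(18, 13, n, 10, 20), (18, 15, n, 10, 20), (2, 30, z, 32, 9), (31, 13, p, 32, 20), (31, 15, p, 32, 20), (40, 12, q, 31, 34), (40, 32, q, 31, 34)}.
Projecting to A, C, G: {(12, 31, 34), (13, 10, 20), (13, 32, 20), (15, 10, 20), (15, 32, 20), (30, 32, 9), (32, 31, 34)}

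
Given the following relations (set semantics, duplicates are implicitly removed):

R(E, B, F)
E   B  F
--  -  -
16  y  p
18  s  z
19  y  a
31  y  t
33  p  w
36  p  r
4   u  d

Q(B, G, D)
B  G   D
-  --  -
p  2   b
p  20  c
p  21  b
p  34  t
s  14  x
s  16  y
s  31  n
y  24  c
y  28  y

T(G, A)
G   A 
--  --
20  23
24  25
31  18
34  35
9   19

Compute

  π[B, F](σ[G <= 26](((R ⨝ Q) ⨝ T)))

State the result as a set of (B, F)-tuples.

{(p, r), (p, w), (y, a), (y, p), (y, t)}

Joining R and Q on B yields {(16, y, p, 24, c), (16, y, p, 28, y), (18, s, z, 14, x), (18, s, z, 16, y), (18, s, z, 31, n), (19, y, a, 24, c), (19, y, a, 28, y), (31, y, t, 24, c), (31, y, t, 28, y), (33, p, w, 2, b), (33, p, w, 20, c), (33, p, w, 21, b), (33, p, w, 34, t), (36, p, r, 2, b), (36, p, r, 20, c), (36, p, r, 21, b), (36, p, r, 34, t)}.
Joining (R ⨝ Q) and T on G yields {(16, y, p, 24, c, 25), (18, s, z, 31, n, 18), (19, y, a, 24, c, 25), (31, y, t, 24, c, 25), (33, p, w, 20, c, 23), (33, p, w, 34, t, 35), (36, p, r, 20, c, 23), (36, p, r, 34, t, 35)}.
σ[G <= 26]: keep tuples satisfying G <= 26 → {(16, y, p, 24, c, 25), (19, y, a, 24, c, 25), (31, y, t, 24, c, 25), (33, p, w, 20, c, 23), (36, p, r, 20, c, 23)}
π[B, F]: project onto (B, F) → {(p, r), (p, w), (y, a), (y, p), (y, t)}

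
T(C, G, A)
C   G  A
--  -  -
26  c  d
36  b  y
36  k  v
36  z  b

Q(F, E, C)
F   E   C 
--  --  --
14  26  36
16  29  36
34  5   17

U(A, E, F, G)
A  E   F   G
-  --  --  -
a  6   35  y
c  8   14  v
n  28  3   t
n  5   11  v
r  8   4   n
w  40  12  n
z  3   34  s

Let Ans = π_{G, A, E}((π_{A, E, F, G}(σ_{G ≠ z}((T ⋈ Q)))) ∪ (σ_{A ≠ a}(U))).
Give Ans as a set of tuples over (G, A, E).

{(b, y, 26), (b, y, 29), (k, v, 26), (k, v, 29), (n, r, 8), (n, w, 40), (s, z, 3), (t, n, 28), (v, c, 8), (v, n, 5)}

Joining T and Q on C yields {(36, b, y, 14, 26), (36, b, y, 16, 29), (36, k, v, 14, 26), (36, k, v, 16, 29), (36, z, b, 14, 26), (36, z, b, 16, 29)}.
Selection G ≠ z: {(36, b, y, 14, 26), (36, b, y, 16, 29), (36, k, v, 14, 26), (36, k, v, 16, 29)}
π_{A, E, F, G} gives {(v, 26, 14, k), (v, 29, 16, k), (y, 26, 14, b), (y, 29, 16, b)}.
Selection A ≠ a: {(c, 8, 14, v), (n, 28, 3, t), (n, 5, 11, v), (r, 8, 4, n), (w, 40, 12, n), (z, 3, 34, s)}
Taking the union: {(c, 8, 14, v), (n, 28, 3, t), (n, 5, 11, v), (r, 8, 4, n), (v, 26, 14, k), (v, 29, 16, k), (w, 40, 12, n), (y, 26, 14, b), (y, 29, 16, b), (z, 3, 34, s)}
π_{G, A, E} gives {(b, y, 26), (b, y, 29), (k, v, 26), (k, v, 29), (n, r, 8), (n, w, 40), (s, z, 3), (t, n, 28), (v, c, 8), (v, n, 5)}.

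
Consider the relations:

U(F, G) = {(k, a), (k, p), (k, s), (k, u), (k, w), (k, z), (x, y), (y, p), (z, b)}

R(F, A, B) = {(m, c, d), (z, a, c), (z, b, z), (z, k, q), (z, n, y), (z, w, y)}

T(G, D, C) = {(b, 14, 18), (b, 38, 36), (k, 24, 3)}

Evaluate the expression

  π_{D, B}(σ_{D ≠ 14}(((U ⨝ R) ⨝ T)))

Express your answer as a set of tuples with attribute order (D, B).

{(38, c), (38, q), (38, y), (38, z)}

Joining U and R on F yields {(z, b, a, c), (z, b, b, z), (z, b, k, q), (z, b, n, y), (z, b, w, y)}.
Joining (U ⨝ R) and T on G yields {(z, b, a, c, 14, 18), (z, b, a, c, 38, 36), (z, b, b, z, 14, 18), (z, b, b, z, 38, 36), (z, b, k, q, 14, 18), (z, b, k, q, 38, 36), (z, b, n, y, 14, 18), (z, b, n, y, 38, 36), (z, b, w, y, 14, 18), (z, b, w, y, 38, 36)}.
Selection D ≠ 14: {(z, b, a, c, 38, 36), (z, b, b, z, 38, 36), (z, b, k, q, 38, 36), (z, b, n, y, 38, 36), (z, b, w, y, 38, 36)}
π[D, B]: project onto (D, B) (1 duplicate(s) eliminated) → {(38, c), (38, q), (38, y), (38, z)}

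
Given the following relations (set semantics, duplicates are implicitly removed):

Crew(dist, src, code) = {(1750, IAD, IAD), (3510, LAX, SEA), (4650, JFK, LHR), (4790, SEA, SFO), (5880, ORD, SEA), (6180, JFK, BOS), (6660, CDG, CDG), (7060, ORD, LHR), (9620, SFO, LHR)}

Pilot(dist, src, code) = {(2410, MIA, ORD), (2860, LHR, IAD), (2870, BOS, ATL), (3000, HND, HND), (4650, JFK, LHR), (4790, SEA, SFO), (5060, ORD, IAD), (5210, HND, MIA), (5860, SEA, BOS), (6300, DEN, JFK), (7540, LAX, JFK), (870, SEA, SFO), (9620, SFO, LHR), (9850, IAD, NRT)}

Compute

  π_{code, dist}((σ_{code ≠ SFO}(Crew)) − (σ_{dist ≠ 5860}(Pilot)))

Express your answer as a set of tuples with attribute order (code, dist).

Apply σ_{code ≠ SFO}; surviving tuples: {(1750, IAD, IAD), (3510, LAX, SEA), (4650, JFK, LHR), (5880, ORD, SEA), (6180, JFK, BOS), (6660, CDG, CDG), (7060, ORD, LHR), (9620, SFO, LHR)}
Apply σ_{dist ≠ 5860}; surviving tuples: {(2410, MIA, ORD), (2860, LHR, IAD), (2870, BOS, ATL), (3000, HND, HND), (4650, JFK, LHR), (4790, SEA, SFO), (5060, ORD, IAD), (5210, HND, MIA), (6300, DEN, JFK), (7540, LAX, JFK), (870, SEA, SFO), (9620, SFO, LHR), (9850, IAD, NRT)}
Difference: {(1750, IAD, IAD), (3510, LAX, SEA), (4650, JFK, LHR), (5880, ORD, SEA), (6180, JFK, BOS), (6660, CDG, CDG), (7060, ORD, LHR), (9620, SFO, LHR)} with {(2410, MIA, ORD), (2860, LHR, IAD), (2870, BOS, ATL), (3000, HND, HND), (4650, JFK, LHR), (4790, SEA, SFO), (5060, ORD, IAD), (5210, HND, MIA), (6300, DEN, JFK), (7540, LAX, JFK), (870, SEA, SFO), (9620, SFO, LHR), (9850, IAD, NRT)} → {(1750, IAD, IAD), (3510, LAX, SEA), (5880, ORD, SEA), (6180, JFK, BOS), (6660, CDG, CDG), (7060, ORD, LHR)}
Keep only column(s) code, dist: {(BOS, 6180), (CDG, 6660), (IAD, 1750), (LHR, 7060), (SEA, 3510), (SEA, 5880)}

{(BOS, 6180), (CDG, 6660), (IAD, 1750), (LHR, 7060), (SEA, 3510), (SEA, 5880)}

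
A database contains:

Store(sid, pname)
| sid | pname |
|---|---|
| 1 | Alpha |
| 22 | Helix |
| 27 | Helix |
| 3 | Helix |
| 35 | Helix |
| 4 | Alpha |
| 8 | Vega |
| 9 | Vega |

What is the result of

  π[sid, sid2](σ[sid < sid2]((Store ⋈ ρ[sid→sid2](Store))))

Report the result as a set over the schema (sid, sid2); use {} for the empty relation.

ρ[sid→sid2]: schema becomes (sid2, pname); tuples unchanged.
Natural join on pname: {(1, Alpha, 1), (1, Alpha, 4), (22, Helix, 22), (22, Helix, 27), (22, Helix, 3), (22, Helix, 35), (27, Helix, 22), (27, Helix, 27), (27, Helix, 3), (27, Helix, 35), (3, Helix, 22), (3, Helix, 27), (3, Helix, 3), (3, Helix, 35), (35, Helix, 22), (35, Helix, 27), (35, Helix, 3), (35, Helix, 35), (4, Alpha, 1), (4, Alpha, 4), (8, Vega, 8), (8, Vega, 9), (9, Vega, 8), (9, Vega, 9)}
σ[sid < sid2]: keep tuples satisfying sid < sid2 → {(1, Alpha, 4), (22, Helix, 27), (22, Helix, 35), (27, Helix, 35), (3, Helix, 22), (3, Helix, 27), (3, Helix, 35), (8, Vega, 9)}
Projecting to sid, sid2: {(1, 4), (22, 27), (22, 35), (27, 35), (3, 22), (3, 27), (3, 35), (8, 9)}

{(1, 4), (22, 27), (22, 35), (27, 35), (3, 22), (3, 27), (3, 35), (8, 9)}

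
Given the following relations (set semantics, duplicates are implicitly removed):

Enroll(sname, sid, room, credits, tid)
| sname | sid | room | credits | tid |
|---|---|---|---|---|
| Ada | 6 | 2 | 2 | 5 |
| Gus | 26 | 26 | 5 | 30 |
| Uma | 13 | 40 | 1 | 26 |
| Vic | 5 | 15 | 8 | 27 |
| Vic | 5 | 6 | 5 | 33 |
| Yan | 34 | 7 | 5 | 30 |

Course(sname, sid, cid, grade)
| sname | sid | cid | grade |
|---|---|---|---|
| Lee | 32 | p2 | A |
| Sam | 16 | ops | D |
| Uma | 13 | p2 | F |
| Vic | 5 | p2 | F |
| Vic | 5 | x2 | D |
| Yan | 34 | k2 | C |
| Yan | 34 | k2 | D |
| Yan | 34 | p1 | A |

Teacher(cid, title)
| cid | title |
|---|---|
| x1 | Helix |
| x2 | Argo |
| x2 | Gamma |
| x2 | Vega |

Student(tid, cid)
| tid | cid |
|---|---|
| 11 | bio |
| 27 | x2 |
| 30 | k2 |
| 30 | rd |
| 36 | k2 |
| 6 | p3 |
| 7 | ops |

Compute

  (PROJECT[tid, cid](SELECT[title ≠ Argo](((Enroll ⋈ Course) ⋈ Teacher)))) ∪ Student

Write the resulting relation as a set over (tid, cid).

{(11, bio), (27, x2), (30, k2), (30, rd), (33, x2), (36, k2), (6, p3), (7, ops)}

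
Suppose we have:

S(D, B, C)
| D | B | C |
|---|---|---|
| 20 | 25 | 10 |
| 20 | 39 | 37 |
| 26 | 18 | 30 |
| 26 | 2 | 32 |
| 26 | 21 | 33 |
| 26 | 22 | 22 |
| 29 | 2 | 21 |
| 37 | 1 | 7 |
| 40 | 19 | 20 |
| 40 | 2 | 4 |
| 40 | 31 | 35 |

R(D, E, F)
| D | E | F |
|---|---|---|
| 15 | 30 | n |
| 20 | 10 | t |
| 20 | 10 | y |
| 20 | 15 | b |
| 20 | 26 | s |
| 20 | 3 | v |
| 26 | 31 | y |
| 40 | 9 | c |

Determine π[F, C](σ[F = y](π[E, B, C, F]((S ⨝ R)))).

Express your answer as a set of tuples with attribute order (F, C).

{(y, 10), (y, 22), (y, 30), (y, 32), (y, 33), (y, 37)}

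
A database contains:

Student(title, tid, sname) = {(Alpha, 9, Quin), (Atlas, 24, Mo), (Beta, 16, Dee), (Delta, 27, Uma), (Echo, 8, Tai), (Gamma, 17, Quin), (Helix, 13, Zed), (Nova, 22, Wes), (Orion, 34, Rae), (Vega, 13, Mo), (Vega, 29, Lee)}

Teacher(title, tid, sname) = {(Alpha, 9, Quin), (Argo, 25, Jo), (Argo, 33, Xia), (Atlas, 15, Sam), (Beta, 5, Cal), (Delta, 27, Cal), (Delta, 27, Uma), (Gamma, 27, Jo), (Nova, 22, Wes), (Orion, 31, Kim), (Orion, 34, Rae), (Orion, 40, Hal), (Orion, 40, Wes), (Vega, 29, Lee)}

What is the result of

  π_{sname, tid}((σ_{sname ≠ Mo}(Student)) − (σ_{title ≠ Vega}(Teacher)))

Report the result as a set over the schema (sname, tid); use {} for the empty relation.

{(Dee, 16), (Lee, 29), (Quin, 17), (Tai, 8), (Zed, 13)}

Filtering on sname ≠ Mo leaves {(Alpha, 9, Quin), (Beta, 16, Dee), (Delta, 27, Uma), (Echo, 8, Tai), (Gamma, 17, Quin), (Helix, 13, Zed), (Nova, 22, Wes), (Orion, 34, Rae), (Vega, 29, Lee)}.
Filtering on title ≠ Vega leaves {(Alpha, 9, Quin), (Argo, 25, Jo), (Argo, 33, Xia), (Atlas, 15, Sam), (Beta, 5, Cal), (Delta, 27, Cal), (Delta, 27, Uma), (Gamma, 27, Jo), (Nova, 22, Wes), (Orion, 31, Kim), (Orion, 34, Rae), (Orion, 40, Hal), (Orion, 40, Wes)}.
Set difference of the two operands is {(Beta, 16, Dee), (Echo, 8, Tai), (Gamma, 17, Quin), (Helix, 13, Zed), (Vega, 29, Lee)}.
π[sname, tid]: project onto (sname, tid) → {(Dee, 16), (Lee, 29), (Quin, 17), (Tai, 8), (Zed, 13)}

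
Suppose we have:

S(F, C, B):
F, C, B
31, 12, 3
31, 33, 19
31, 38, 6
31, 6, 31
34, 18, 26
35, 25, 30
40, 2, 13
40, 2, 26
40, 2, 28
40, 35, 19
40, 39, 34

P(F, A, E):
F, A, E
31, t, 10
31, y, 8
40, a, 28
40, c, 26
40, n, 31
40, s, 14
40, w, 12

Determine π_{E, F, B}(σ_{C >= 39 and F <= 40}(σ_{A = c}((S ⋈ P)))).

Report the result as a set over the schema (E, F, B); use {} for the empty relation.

S ⋈ P (natural join on F): {(31, 12, 3, t, 10), (31, 12, 3, y, 8), (31, 33, 19, t, 10), (31, 33, 19, y, 8), (31, 38, 6, t, 10), (31, 38, 6, y, 8), (31, 6, 31, t, 10), (31, 6, 31, y, 8), (40, 2, 13, a, 28), (40, 2, 13, c, 26), (40, 2, 13, n, 31), (40, 2, 13, s, 14), (40, 2, 13, w, 12), (40, 2, 26, a, 28), (40, 2, 26, c, 26), (40, 2, 26, n, 31), (40, 2, 26, s, 14), (40, 2, 26, w, 12), (40, 2, 28, a, 28), (40, 2, 28, c, 26), (40, 2, 28, n, 31), (40, 2, 28, s, 14), (40, 2, 28, w, 12), (40, 35, 19, a, 28), (40, 35, 19, c, 26), (40, 35, 19, n, 31), (40, 35, 19, s, 14), (40, 35, 19, w, 12), (40, 39, 34, a, 28), (40, 39, 34, c, 26), (40, 39, 34, n, 31), (40, 39, 34, s, 14), (40, 39, 34, w, 12)}
Filtering on A = c leaves {(40, 2, 13, c, 26), (40, 2, 26, c, 26), (40, 2, 28, c, 26), (40, 35, 19, c, 26), (40, 39, 34, c, 26)}.
Filtering on C >= 39 and F <= 40 leaves {(40, 39, 34, c, 26)}.
π_{E, F, B} gives {(26, 40, 34)}.

{(26, 40, 34)}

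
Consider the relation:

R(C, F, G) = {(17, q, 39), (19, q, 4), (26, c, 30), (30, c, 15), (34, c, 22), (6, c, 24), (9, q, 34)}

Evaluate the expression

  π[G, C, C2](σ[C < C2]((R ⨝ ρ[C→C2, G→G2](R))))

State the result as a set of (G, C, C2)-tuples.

{(15, 30, 34), (24, 6, 26), (24, 6, 30), (24, 6, 34), (30, 26, 30), (30, 26, 34), (34, 9, 17), (34, 9, 19), (39, 17, 19)}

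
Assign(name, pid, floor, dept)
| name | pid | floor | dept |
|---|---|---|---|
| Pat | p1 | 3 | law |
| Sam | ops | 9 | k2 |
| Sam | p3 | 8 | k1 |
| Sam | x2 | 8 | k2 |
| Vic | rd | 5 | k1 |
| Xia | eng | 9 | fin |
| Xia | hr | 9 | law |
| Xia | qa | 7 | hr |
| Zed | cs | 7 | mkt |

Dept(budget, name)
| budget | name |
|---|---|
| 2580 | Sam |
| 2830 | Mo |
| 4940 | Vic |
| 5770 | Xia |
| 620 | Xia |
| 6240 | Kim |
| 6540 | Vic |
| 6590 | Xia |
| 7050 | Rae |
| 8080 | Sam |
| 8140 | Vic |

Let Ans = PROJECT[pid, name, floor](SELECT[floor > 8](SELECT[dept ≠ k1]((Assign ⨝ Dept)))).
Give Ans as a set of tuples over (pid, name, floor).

{(eng, Xia, 9), (hr, Xia, 9), (ops, Sam, 9)}

Assign ⋈ Dept (natural join on name): {(Sam, ops, 9, k2, 2580), (Sam, ops, 9, k2, 8080), (Sam, p3, 8, k1, 2580), (Sam, p3, 8, k1, 8080), (Sam, x2, 8, k2, 2580), (Sam, x2, 8, k2, 8080), (Vic, rd, 5, k1, 4940), (Vic, rd, 5, k1, 6540), (Vic, rd, 5, k1, 8140), (Xia, eng, 9, fin, 5770), (Xia, eng, 9, fin, 620), (Xia, eng, 9, fin, 6590), (Xia, hr, 9, law, 5770), (Xia, hr, 9, law, 620), (Xia, hr, 9, law, 6590), (Xia, qa, 7, hr, 5770), (Xia, qa, 7, hr, 620), (Xia, qa, 7, hr, 6590)}
Selection dept ≠ k1: {(Sam, ops, 9, k2, 2580), (Sam, ops, 9, k2, 8080), (Sam, x2, 8, k2, 2580), (Sam, x2, 8, k2, 8080), (Xia, eng, 9, fin, 5770), (Xia, eng, 9, fin, 620), (Xia, eng, 9, fin, 6590), (Xia, hr, 9, law, 5770), (Xia, hr, 9, law, 620), (Xia, hr, 9, law, 6590), (Xia, qa, 7, hr, 5770), (Xia, qa, 7, hr, 620), (Xia, qa, 7, hr, 6590)}
Selection floor > 8: {(Sam, ops, 9, k2, 2580), (Sam, ops, 9, k2, 8080), (Xia, eng, 9, fin, 5770), (Xia, eng, 9, fin, 620), (Xia, eng, 9, fin, 6590), (Xia, hr, 9, law, 5770), (Xia, hr, 9, law, 620), (Xia, hr, 9, law, 6590)}
Keep only column(s) pid, name, floor (5 duplicate(s) eliminated): {(eng, Xia, 9), (hr, Xia, 9), (ops, Sam, 9)}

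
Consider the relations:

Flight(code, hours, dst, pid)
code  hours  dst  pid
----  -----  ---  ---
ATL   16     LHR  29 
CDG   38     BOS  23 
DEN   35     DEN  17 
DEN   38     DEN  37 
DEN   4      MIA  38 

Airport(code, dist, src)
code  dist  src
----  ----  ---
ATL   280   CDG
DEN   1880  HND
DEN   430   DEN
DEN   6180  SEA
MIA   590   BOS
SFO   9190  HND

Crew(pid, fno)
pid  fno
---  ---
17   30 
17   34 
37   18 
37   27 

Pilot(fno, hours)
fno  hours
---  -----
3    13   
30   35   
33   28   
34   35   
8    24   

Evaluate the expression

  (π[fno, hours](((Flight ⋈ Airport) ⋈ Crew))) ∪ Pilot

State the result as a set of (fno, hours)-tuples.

Flight ⋈ Airport (natural join on code): {(ATL, 16, LHR, 29, 280, CDG), (DEN, 35, DEN, 17, 1880, HND), (DEN, 35, DEN, 17, 430, DEN), (DEN, 35, DEN, 17, 6180, SEA), (DEN, 38, DEN, 37, 1880, HND), (DEN, 38, DEN, 37, 430, DEN), (DEN, 38, DEN, 37, 6180, SEA), (DEN, 4, MIA, 38, 1880, HND), (DEN, 4, MIA, 38, 430, DEN), (DEN, 4, MIA, 38, 6180, SEA)}
(Flight ⋈ Airport) ⋈ Crew (natural join on pid): {(DEN, 35, DEN, 17, 1880, HND, 30), (DEN, 35, DEN, 17, 1880, HND, 34), (DEN, 35, DEN, 17, 430, DEN, 30), (DEN, 35, DEN, 17, 430, DEN, 34), (DEN, 35, DEN, 17, 6180, SEA, 30), (DEN, 35, DEN, 17, 6180, SEA, 34), (DEN, 38, DEN, 37, 1880, HND, 18), (DEN, 38, DEN, 37, 1880, HND, 27), (DEN, 38, DEN, 37, 430, DEN, 18), (DEN, 38, DEN, 37, 430, DEN, 27), (DEN, 38, DEN, 37, 6180, SEA, 18), (DEN, 38, DEN, 37, 6180, SEA, 27)}
Projecting to fno, hours (8 duplicate(s) eliminated): {(18, 38), (27, 38), (30, 35), (34, 35)}
Set union of the two operands is {(18, 38), (27, 38), (3, 13), (30, 35), (33, 28), (34, 35), (8, 24)}.

{(18, 38), (27, 38), (3, 13), (30, 35), (33, 28), (34, 35), (8, 24)}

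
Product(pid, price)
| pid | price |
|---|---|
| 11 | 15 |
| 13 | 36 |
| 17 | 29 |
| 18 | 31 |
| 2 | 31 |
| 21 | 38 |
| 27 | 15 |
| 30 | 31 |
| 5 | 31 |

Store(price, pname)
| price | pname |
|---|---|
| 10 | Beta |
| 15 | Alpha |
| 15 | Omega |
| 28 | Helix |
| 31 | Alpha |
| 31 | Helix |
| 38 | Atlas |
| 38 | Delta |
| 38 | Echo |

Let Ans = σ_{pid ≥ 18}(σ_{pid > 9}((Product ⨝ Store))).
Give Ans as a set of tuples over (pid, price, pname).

Natural join on price: {(11, 15, Alpha), (11, 15, Omega), (18, 31, Alpha), (18, 31, Helix), (2, 31, Alpha), (2, 31, Helix), (21, 38, Atlas), (21, 38, Delta), (21, 38, Echo), (27, 15, Alpha), (27, 15, Omega), (30, 31, Alpha), (30, 31, Helix), (5, 31, Alpha), (5, 31, Helix)}
Selection pid > 9: {(11, 15, Alpha), (11, 15, Omega), (18, 31, Alpha), (18, 31, Helix), (21, 38, Atlas), (21, 38, Delta), (21, 38, Echo), (27, 15, Alpha), (27, 15, Omega), (30, 31, Alpha), (30, 31, Helix)}
Selection pid ≥ 18: {(18, 31, Alpha), (18, 31, Helix), (21, 38, Atlas), (21, 38, Delta), (21, 38, Echo), (27, 15, Alpha), (27, 15, Omega), (30, 31, Alpha), (30, 31, Helix)}

{(18, 31, Alpha), (18, 31, Helix), (21, 38, Atlas), (21, 38, Delta), (21, 38, Echo), (27, 15, Alpha), (27, 15, Omega), (30, 31, Alpha), (30, 31, Helix)}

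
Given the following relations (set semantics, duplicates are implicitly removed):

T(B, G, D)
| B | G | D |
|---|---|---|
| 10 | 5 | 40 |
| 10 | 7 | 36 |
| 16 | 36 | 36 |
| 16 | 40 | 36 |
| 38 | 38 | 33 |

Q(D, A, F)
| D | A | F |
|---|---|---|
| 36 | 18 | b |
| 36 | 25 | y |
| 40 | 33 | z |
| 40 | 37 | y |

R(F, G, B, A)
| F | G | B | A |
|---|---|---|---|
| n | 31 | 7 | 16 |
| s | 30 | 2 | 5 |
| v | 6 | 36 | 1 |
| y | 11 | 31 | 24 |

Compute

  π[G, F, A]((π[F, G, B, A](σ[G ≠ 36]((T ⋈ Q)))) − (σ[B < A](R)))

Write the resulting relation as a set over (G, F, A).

Natural join on D: {(10, 5, 40, 33, z), (10, 5, 40, 37, y), (10, 7, 36, 18, b), (10, 7, 36, 25, y), (16, 36, 36, 18, b), (16, 36, 36, 25, y), (16, 40, 36, 18, b), (16, 40, 36, 25, y)}
Apply σ_{G ≠ 36}; surviving tuples: {(10, 5, 40, 33, z), (10, 5, 40, 37, y), (10, 7, 36, 18, b), (10, 7, 36, 25, y), (16, 40, 36, 18, b), (16, 40, 36, 25, y)}
Keep only column(s) F, G, B, A: {(b, 40, 16, 18), (b, 7, 10, 18), (y, 40, 16, 25), (y, 5, 10, 37), (y, 7, 10, 25), (z, 5, 10, 33)}
Apply σ_{B < A}; surviving tuples: {(n, 31, 7, 16), (s, 30, 2, 5)}
Difference: {(b, 40, 16, 18), (b, 7, 10, 18), (y, 40, 16, 25), (y, 5, 10, 37), (y, 7, 10, 25), (z, 5, 10, 33)} with {(n, 31, 7, 16), (s, 30, 2, 5)} → {(b, 40, 16, 18), (b, 7, 10, 18), (y, 40, 16, 25), (y, 5, 10, 37), (y, 7, 10, 25), (z, 5, 10, 33)}
Keep only column(s) G, F, A: {(40, b, 18), (40, y, 25), (5, y, 37), (5, z, 33), (7, b, 18), (7, y, 25)}

{(40, b, 18), (40, y, 25), (5, y, 37), (5, z, 33), (7, b, 18), (7, y, 25)}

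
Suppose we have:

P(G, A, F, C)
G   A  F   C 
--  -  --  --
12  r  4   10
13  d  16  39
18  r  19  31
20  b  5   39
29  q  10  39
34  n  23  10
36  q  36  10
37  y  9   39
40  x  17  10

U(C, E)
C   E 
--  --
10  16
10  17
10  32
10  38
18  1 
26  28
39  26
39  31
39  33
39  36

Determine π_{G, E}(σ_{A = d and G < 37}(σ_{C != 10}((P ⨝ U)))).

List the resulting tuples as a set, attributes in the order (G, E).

{(13, 26), (13, 31), (13, 33), (13, 36)}

Natural join on C: {(12, r, 4, 10, 16), (12, r, 4, 10, 17), (12, r, 4, 10, 32), (12, r, 4, 10, 38), (13, d, 16, 39, 26), (13, d, 16, 39, 31), (13, d, 16, 39, 33), (13, d, 16, 39, 36), (20, b, 5, 39, 26), (20, b, 5, 39, 31), (20, b, 5, 39, 33), (20, b, 5, 39, 36), (29, q, 10, 39, 26), (29, q, 10, 39, 31), (29, q, 10, 39, 33), (29, q, 10, 39, 36), (34, n, 23, 10, 16), (34, n, 23, 10, 17), (34, n, 23, 10, 32), (34, n, 23, 10, 38), (36, q, 36, 10, 16), (36, q, 36, 10, 17), (36, q, 36, 10, 32), (36, q, 36, 10, 38), (37, y, 9, 39, 26), (37, y, 9, 39, 31), (37, y, 9, 39, 33), (37, y, 9, 39, 36), (40, x, 17, 10, 16), (40, x, 17, 10, 17), (40, x, 17, 10, 32), (40, x, 17, 10, 38)}
Apply σ_{C != 10}; surviving tuples: {(13, d, 16, 39, 26), (13, d, 16, 39, 31), (13, d, 16, 39, 33), (13, d, 16, 39, 36), (20, b, 5, 39, 26), (20, b, 5, 39, 31), (20, b, 5, 39, 33), (20, b, 5, 39, 36), (29, q, 10, 39, 26), (29, q, 10, 39, 31), (29, q, 10, 39, 33), (29, q, 10, 39, 36), (37, y, 9, 39, 26), (37, y, 9, 39, 31), (37, y, 9, 39, 33), (37, y, 9, 39, 36)}
Apply σ_{A = d and G < 37}; surviving tuples: {(13, d, 16, 39, 26), (13, d, 16, 39, 31), (13, d, 16, 39, 33), (13, d, 16, 39, 36)}
Projecting to G, E: {(13, 26), (13, 31), (13, 33), (13, 36)}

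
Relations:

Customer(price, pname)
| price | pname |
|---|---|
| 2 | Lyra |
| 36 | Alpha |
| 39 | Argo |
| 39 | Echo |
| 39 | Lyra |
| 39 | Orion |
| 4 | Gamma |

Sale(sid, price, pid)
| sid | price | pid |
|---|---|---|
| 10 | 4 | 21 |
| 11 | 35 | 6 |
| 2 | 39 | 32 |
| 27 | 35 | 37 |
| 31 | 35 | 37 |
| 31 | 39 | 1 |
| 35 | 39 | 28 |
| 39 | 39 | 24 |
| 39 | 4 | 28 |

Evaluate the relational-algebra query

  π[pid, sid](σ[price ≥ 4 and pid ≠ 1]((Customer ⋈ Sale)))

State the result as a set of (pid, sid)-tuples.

Customer ⋈ Sale (natural join on price): {(39, Argo, 2, 32), (39, Argo, 31, 1), (39, Argo, 35, 28), (39, Argo, 39, 24), (39, Echo, 2, 32), (39, Echo, 31, 1), (39, Echo, 35, 28), (39, Echo, 39, 24), (39, Lyra, 2, 32), (39, Lyra, 31, 1), (39, Lyra, 35, 28), (39, Lyra, 39, 24), (39, Orion, 2, 32), (39, Orion, 31, 1), (39, Orion, 35, 28), (39, Orion, 39, 24), (4, Gamma, 10, 21), (4, Gamma, 39, 28)}
Selection price ≥ 4 and pid ≠ 1: {(39, Argo, 2, 32), (39, Argo, 35, 28), (39, Argo, 39, 24), (39, Echo, 2, 32), (39, Echo, 35, 28), (39, Echo, 39, 24), (39, Lyra, 2, 32), (39, Lyra, 35, 28), (39, Lyra, 39, 24), (39, Orion, 2, 32), (39, Orion, 35, 28), (39, Orion, 39, 24), (4, Gamma, 10, 21), (4, Gamma, 39, 28)}
Keep only column(s) pid, sid (9 duplicate(s) eliminated): {(21, 10), (24, 39), (28, 35), (28, 39), (32, 2)}

{(21, 10), (24, 39), (28, 35), (28, 39), (32, 2)}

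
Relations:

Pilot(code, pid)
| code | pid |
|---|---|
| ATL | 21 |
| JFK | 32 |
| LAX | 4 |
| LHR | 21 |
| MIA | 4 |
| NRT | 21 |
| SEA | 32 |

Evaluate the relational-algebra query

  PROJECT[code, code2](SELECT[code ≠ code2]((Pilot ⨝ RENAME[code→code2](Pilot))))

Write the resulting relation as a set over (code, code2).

{(ATL, LHR), (ATL, NRT), (JFK, SEA), (LAX, MIA), (LHR, ATL), (LHR, NRT), (MIA, LAX), (NRT, ATL), (NRT, LHR), (SEA, JFK)}

ρ[code→code2]: schema becomes (code2, pid); tuples unchanged.
Natural join on pid: {(ATL, 21, ATL), (ATL, 21, LHR), (ATL, 21, NRT), (JFK, 32, JFK), (JFK, 32, SEA), (LAX, 4, LAX), (LAX, 4, MIA), (LHR, 21, ATL), (LHR, 21, LHR), (LHR, 21, NRT), (MIA, 4, LAX), (MIA, 4, MIA), (NRT, 21, ATL), (NRT, 21, LHR), (NRT, 21, NRT), (SEA, 32, JFK), (SEA, 32, SEA)}
Selection code ≠ code2: {(ATL, 21, LHR), (ATL, 21, NRT), (JFK, 32, SEA), (LAX, 4, MIA), (LHR, 21, ATL), (LHR, 21, NRT), (MIA, 4, LAX), (NRT, 21, ATL), (NRT, 21, LHR), (SEA, 32, JFK)}
Keep only column(s) code, code2: {(ATL, LHR), (ATL, NRT), (JFK, SEA), (LAX, MIA), (LHR, ATL), (LHR, NRT), (MIA, LAX), (NRT, ATL), (NRT, LHR), (SEA, JFK)}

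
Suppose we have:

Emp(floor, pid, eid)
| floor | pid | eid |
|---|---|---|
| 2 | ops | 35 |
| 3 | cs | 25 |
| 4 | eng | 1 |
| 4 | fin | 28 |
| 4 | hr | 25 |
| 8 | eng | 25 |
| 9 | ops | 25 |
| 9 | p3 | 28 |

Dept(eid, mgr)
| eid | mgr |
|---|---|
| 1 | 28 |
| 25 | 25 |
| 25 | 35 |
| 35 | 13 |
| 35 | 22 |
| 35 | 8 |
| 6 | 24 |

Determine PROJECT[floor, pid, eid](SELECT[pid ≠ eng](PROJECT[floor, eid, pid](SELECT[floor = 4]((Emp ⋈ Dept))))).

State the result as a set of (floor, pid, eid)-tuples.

Joining Emp and Dept on eid yields {(2, ops, 35, 13), (2, ops, 35, 22), (2, ops, 35, 8), (3, cs, 25, 25), (3, cs, 25, 35), (4, eng, 1, 28), (4, hr, 25, 25), (4, hr, 25, 35), (8, eng, 25, 25), (8, eng, 25, 35), (9, ops, 25, 25), (9, ops, 25, 35)}.
Selection floor = 4: {(4, eng, 1, 28), (4, hr, 25, 25), (4, hr, 25, 35)}
Projecting to floor, eid, pid (1 duplicate(s) eliminated): {(4, 1, eng), (4, 25, hr)}
Selection pid ≠ eng: {(4, 25, hr)}
Projecting to floor, pid, eid: {(4, hr, 25)}

{(4, hr, 25)}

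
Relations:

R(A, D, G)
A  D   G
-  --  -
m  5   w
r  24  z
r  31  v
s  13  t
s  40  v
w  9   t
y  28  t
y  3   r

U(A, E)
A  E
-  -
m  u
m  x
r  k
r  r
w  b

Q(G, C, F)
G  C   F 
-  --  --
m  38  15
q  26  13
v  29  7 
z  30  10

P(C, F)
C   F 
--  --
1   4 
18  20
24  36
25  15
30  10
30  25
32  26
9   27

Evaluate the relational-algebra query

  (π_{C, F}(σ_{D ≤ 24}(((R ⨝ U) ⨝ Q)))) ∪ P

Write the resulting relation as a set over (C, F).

Joining R and U on A yields {(m, 5, w, u), (m, 5, w, x), (r, 24, z, k), (r, 24, z, r), (r, 31, v, k), (r, 31, v, r), (w, 9, t, b)}.
Joining (R ⨝ U) and Q on G yields {(r, 24, z, k, 30, 10), (r, 24, z, r, 30, 10), (r, 31, v, k, 29, 7), (r, 31, v, r, 29, 7)}.
Filtering on D ≤ 24 leaves {(r, 24, z, k, 30, 10), (r, 24, z, r, 30, 10)}.
π_{C, F} gives {(30, 10)} (1 duplicate(s) eliminated).
Taking the union: {(1, 4), (18, 20), (24, 36), (25, 15), (30, 10), (30, 25), (32, 26), (9, 27)}

{(1, 4), (18, 20), (24, 36), (25, 15), (30, 10), (30, 25), (32, 26), (9, 27)}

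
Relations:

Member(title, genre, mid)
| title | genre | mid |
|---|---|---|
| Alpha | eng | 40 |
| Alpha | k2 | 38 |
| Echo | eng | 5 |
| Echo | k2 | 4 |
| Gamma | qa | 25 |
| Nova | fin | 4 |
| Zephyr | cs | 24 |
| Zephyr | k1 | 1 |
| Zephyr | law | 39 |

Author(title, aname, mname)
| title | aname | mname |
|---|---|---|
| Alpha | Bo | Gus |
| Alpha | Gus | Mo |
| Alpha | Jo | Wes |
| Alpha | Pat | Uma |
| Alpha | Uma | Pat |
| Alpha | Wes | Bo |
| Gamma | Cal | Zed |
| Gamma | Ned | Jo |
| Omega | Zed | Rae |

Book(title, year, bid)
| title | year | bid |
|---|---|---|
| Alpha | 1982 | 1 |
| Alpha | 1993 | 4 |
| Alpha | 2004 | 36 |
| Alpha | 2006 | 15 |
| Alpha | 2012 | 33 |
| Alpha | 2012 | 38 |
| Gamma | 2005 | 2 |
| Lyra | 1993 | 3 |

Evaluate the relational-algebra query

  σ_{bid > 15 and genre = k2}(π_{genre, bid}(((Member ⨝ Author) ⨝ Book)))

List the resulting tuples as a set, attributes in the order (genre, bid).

Natural join on title: {(Alpha, eng, 40, Bo, Gus), (Alpha, eng, 40, Gus, Mo), (Alpha, eng, 40, Jo, Wes), (Alpha, eng, 40, Pat, Uma), (Alpha, eng, 40, Uma, Pat), (Alpha, eng, 40, Wes, Bo), (Alpha, k2, 38, Bo, Gus), (Alpha, k2, 38, Gus, Mo), (Alpha, k2, 38, Jo, Wes), (Alpha, k2, 38, Pat, Uma), (Alpha, k2, 38, Uma, Pat), (Alpha, k2, 38, Wes, Bo), (Gamma, qa, 25, Cal, Zed), (Gamma, qa, 25, Ned, Jo)}
Natural join on title: {(Alpha, eng, 40, Bo, Gus, 1982, 1), (Alpha, eng, 40, Bo, Gus, 1993, 4), (Alpha, eng, 40, Bo, Gus, 2004, 36), (Alpha, eng, 40, Bo, Gus, 2006, 15), (Alpha, eng, 40, Bo, Gus, 2012, 33), (Alpha, eng, 40, Bo, Gus, 2012, 38), (Alpha, eng, 40, Gus, Mo, 1982, 1), (Alpha, eng, 40, Gus, Mo, 1993, 4), (Alpha, eng, 40, Gus, Mo, 2004, 36), (Alpha, eng, 40, Gus, Mo, 2006, 15), (Alpha, eng, 40, Gus, Mo, 2012, 33), (Alpha, eng, 40, Gus, Mo, 2012, 38), (Alpha, eng, 40, Jo, Wes, 1982, 1), (Alpha, eng, 40, Jo, Wes, 1993, 4), (Alpha, eng, 40, Jo, Wes, 2004, 36), (Alpha, eng, 40, Jo, Wes, 2006, 15), (Alpha, eng, 40, Jo, Wes, 2012, 33), (Alpha, eng, 40, Jo, Wes, 2012, 38), (Alpha, eng, 40, Pat, Uma, 1982, 1), (Alpha, eng, 40, Pat, Uma, 1993, 4), (Alpha, eng, 40, Pat, Uma, 2004, 36), (Alpha, eng, 40, Pat, Uma, 2006, 15), (Alpha, eng, 40, Pat, Uma, 2012, 33), (Alpha, eng, 40, Pat, Uma, 2012, 38), (Alpha, eng, 40, Uma, Pat, 1982, 1), (Alpha, eng, 40, Uma, Pat, 1993, 4), (Alpha, eng, 40, Uma, Pat, 2004, 36), (Alpha, eng, 40, Uma, Pat, 2006, 15), (Alpha, eng, 40, Uma, Pat, 2012, 33), (Alpha, eng, 40, Uma, Pat, 2012, 38), (Alpha, eng, 40, Wes, Bo, 1982, 1), (Alpha, eng, 40, Wes, Bo, 1993, 4), (Alpha, eng, 40, Wes, Bo, 2004, 36), (Alpha, eng, 40, Wes, Bo, 2006, 15), (Alpha, eng, 40, Wes, Bo, 2012, 33), (Alpha, eng, 40, Wes, Bo, 2012, 38), (Alpha, k2, 38, Bo, Gus, 1982, 1), (Alpha, k2, 38, Bo, Gus, 1993, 4), (Alpha, k2, 38, Bo, Gus, 2004, 36), (Alpha, k2, 38, Bo, Gus, 2006, 15), (Alpha, k2, 38, Bo, Gus, 2012, 33), (Alpha, k2, 38, Bo, Gus, 2012, 38), (Alpha, k2, 38, Gus, Mo, 1982, 1), (Alpha, k2, 38, Gus, Mo, 1993, 4), (Alpha, k2, 38, Gus, Mo, 2004, 36), (Alpha, k2, 38, Gus, Mo, 2006, 15), (Alpha, k2, 38, Gus, Mo, 2012, 33), (Alpha, k2, 38, Gus, Mo, 2012, 38), (Alpha, k2, 38, Jo, Wes, 1982, 1), (Alpha, k2, 38, Jo, Wes, 1993, 4), (Alpha, k2, 38, Jo, Wes, 2004, 36), (Alpha, k2, 38, Jo, Wes, 2006, 15), (Alpha, k2, 38, Jo, Wes, 2012, 33), (Alpha, k2, 38, Jo, Wes, 2012, 38), (Alpha, k2, 38, Pat, Uma, 1982, 1), (Alpha, k2, 38, Pat, Uma, 1993, 4), (Alpha, k2, 38, Pat, Uma, 2004, 36), (Alpha, k2, 38, Pat, Uma, 2006, 15), (Alpha, k2, 38, Pat, Uma, 2012, 33), (Alpha, k2, 38, Pat, Uma, 2012, 38), (Alpha, k2, 38, Uma, Pat, 1982, 1), (Alpha, k2, 38, Uma, Pat, 1993, 4), (Alpha, k2, 38, Uma, Pat, 2004, 36), (Alpha, k2, 38, Uma, Pat, 2006, 15), (Alpha, k2, 38, Uma, Pat, 2012, 33), (Alpha, k2, 38, Uma, Pat, 2012, 38), (Alpha, k2, 38, Wes, Bo, 1982, 1), (Alpha, k2, 38, Wes, Bo, 1993, 4), (Alpha, k2, 38, Wes, Bo, 2004, 36), (Alpha, k2, 38, Wes, Bo, 2006, 15), (Alpha, k2, 38, Wes, Bo, 2012, 33), (Alpha, k2, 38, Wes, Bo, 2012, 38), (Gamma, qa, 25, Cal, Zed, 2005, 2), (Gamma, qa, 25, Ned, Jo, 2005, 2)}
Keep only column(s) genre, bid (61 duplicate(s) eliminated): {(eng, 1), (eng, 15), (eng, 33), (eng, 36), (eng, 38), (eng, 4), (k2, 1), (k2, 15), (k2, 33), (k2, 36), (k2, 38), (k2, 4), (qa, 2)}
σ[bid > 15 and genre = k2]: keep tuples satisfying bid > 15 and genre = k2 → {(k2, 33), (k2, 36), (k2, 38)}

{(k2, 33), (k2, 36), (k2, 38)}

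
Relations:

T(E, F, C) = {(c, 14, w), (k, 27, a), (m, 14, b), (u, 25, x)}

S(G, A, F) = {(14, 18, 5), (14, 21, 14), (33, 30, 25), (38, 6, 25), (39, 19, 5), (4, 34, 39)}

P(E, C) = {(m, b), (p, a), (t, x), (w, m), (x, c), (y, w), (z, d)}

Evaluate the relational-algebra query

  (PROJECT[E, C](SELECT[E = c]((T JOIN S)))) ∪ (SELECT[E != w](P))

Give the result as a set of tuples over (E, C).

{(c, w), (m, b), (p, a), (t, x), (x, c), (y, w), (z, d)}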